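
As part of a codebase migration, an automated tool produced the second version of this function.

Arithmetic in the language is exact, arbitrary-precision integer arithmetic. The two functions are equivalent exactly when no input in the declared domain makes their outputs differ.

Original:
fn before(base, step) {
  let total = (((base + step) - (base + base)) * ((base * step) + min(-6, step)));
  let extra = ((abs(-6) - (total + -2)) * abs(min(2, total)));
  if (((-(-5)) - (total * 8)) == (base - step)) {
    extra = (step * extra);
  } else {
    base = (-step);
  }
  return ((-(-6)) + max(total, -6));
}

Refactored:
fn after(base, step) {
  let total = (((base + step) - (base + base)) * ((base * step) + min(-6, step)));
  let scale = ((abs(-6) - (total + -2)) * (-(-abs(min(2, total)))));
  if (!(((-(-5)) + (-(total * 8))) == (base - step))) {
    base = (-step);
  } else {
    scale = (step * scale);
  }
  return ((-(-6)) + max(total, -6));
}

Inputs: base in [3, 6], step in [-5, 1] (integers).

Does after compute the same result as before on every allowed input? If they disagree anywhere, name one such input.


Side by side, the visible changes include: local variable names differ; and arithmetic usage differs; and boolean connective usage differs.
As a probe, take base=6, step=0: before runs total := 36 | extra := -56 | (((-(-5)) - (total * 8)) == (base - step)): false | base := 0 | result 42; after runs total := 36 | scale := -56 | (!(((-(-5)) + (-(total * 8))) == (base - step))): true | base := 0 | result 42; both end at 42.
Checked all 28 inputs in the declared domain: the outputs agree on every one.
verdict: equivalent


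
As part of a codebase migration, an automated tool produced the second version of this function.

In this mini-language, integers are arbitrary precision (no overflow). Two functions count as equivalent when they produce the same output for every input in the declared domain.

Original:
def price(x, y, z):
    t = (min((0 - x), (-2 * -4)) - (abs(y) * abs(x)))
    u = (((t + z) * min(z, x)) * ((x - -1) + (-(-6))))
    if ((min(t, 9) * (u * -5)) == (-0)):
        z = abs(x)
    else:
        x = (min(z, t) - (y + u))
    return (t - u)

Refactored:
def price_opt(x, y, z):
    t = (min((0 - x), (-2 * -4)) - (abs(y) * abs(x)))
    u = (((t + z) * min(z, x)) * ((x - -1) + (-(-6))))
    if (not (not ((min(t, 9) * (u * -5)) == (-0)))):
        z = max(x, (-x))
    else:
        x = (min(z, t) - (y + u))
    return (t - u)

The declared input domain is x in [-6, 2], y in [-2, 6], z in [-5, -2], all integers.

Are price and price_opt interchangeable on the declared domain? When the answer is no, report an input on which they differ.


Changes here: min/max/abs usage differs; also boolean connective usage differs; the full 324-point sweep finds no disagreement.
verdict: equivalent


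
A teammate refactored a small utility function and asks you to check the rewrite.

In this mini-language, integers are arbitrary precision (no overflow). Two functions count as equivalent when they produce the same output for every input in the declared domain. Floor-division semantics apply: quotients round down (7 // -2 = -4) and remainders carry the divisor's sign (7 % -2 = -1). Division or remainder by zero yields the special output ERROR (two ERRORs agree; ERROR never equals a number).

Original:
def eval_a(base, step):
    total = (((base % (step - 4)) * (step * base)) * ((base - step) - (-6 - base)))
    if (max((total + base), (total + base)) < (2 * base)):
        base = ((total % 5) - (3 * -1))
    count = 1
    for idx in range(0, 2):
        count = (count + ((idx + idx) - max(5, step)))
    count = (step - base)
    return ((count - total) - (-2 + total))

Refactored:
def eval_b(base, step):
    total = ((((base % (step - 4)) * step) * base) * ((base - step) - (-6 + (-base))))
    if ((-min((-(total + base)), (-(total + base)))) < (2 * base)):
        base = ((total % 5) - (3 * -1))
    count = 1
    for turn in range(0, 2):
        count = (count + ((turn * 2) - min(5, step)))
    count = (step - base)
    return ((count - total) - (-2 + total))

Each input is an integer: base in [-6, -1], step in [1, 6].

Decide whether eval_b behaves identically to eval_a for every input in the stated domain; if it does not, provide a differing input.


Equivalent. The one real change (`max(5, step)` became `min(5, step)`) has no effect anywhere in the declared ranges.
Across all 36 domain points the two functions coincide.
As a probe, take base=-5, step=5: eval_a runs total becomes 0; next (max((total + base), (total + base)) < (2 * base)) evaluates to false; next count becomes 1; next at idx=0:; next count becomes -4; next at idx=1:; next count becomes -7; next count becomes 10; next final value 12; eval_b runs total becomes 0; next ((-min((-(total + base)), (-(total + base)))) < (2 * base)) evaluates to false; next count becomes 1; next at turn=0:; next count becomes -4; next at turn=1:; next count becomes -7; next count becomes 10; next final value 12; both end at 12.
verdict: equivalent


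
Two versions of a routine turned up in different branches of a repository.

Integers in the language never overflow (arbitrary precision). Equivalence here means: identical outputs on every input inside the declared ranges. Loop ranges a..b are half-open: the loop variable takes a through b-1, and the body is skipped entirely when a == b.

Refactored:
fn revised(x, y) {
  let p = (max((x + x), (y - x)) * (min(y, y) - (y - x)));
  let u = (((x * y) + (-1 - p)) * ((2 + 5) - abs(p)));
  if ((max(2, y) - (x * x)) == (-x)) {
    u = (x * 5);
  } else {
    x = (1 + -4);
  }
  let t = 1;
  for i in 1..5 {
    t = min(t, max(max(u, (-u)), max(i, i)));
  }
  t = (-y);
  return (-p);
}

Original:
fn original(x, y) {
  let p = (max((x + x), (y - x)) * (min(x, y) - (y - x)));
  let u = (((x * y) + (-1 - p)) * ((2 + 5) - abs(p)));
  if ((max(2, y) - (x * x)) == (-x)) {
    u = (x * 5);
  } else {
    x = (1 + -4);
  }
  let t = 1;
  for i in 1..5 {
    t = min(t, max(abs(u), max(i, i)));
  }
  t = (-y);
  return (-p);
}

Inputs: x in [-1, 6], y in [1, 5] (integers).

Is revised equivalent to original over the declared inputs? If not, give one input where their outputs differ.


Run the pair on x=-1, y=1.
original: p=-6, then u=4, then ((max(2, y) - (x * x)) == (-x)) is true, then u=-5, then t=1, then (i=1), then t=1, then (i=2), then t=1, then (i=3), then t=1, then (i=4), then t=1, then t=-1, then returns 6
revised: p=-2, then u=0, then ((max(2, y) - (x * x)) == (-x)) is true, then u=-5, then t=1, then (i=1), then t=1, then (i=2), then t=1, then (i=3), then t=1, then (i=4), then t=1, then t=-1, then returns 2
6 against 2: the behavior changed.
verdict: not equivalent; witness: x=-1, y=1


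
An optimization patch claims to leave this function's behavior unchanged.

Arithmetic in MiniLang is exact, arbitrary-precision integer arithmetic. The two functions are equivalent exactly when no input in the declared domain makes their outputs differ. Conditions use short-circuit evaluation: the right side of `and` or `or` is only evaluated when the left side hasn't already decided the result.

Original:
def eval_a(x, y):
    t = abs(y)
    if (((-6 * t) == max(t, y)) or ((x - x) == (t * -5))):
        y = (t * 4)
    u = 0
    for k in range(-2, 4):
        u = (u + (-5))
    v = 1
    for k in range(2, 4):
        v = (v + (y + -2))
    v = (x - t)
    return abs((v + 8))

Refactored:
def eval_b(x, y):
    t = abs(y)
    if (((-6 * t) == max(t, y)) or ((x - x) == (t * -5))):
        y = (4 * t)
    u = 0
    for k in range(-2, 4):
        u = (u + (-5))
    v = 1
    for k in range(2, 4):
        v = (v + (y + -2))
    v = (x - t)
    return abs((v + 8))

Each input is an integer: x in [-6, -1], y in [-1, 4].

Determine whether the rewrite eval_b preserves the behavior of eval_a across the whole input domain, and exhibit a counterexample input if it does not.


Side by side, the visible changes include: same computation, different form.
Spot check at x=-2, y=3 — eval_a: t := 3 | (((-6 * t) == max(t, y)) or ((x - x) == (t * -5))): false | u := 0 | iter k=-2: | u := -5 | iter k=-1: | u := -10 | iter k=0: | u := -15 | iter k=1: | u := -20 | iter k=2: | u := -25 | iter k=3: | u := -30 | v := 1 | iter k=2: | v := 2 | iter k=3: | v := 3 | v := -5 | result 3. eval_b: t := 3 | (((-6 * t) == max(t, y)) or ((x - x) == (t * -5))): false | u := 0 | iter k=-2: | u := -5 | iter k=-1: | u := -10 | iter k=0: | u := -15 | iter k=1: | u := -20 | iter k=2: | u := -25 | iter k=3: | u := -30 | v := 1 | iter k=2: | v := 2 | iter k=3: | v := 3 | v := -5 | result 3. Both give 3.
Sweeping the whole domain (36 inputs) finds no disagreement.
verdict: equivalent


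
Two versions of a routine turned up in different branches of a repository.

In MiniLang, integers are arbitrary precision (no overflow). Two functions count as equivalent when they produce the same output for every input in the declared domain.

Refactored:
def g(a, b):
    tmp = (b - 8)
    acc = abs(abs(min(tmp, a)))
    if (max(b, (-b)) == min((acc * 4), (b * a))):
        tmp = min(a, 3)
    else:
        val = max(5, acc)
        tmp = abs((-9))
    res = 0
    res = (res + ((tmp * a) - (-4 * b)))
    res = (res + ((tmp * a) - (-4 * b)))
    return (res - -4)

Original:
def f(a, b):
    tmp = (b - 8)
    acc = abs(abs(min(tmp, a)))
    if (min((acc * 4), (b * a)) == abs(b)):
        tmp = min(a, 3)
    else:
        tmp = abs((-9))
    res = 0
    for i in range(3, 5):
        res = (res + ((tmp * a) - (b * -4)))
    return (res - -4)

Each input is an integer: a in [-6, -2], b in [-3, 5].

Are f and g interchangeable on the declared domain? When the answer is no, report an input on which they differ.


Equivalent — the differences include min/max/abs usage differs, loop structure differs, statement counts differ, constant usage differs, arithmetic usage differs, local variable names differ, yet no declared input distinguishes the two.
As a probe, take a=-6, b=0: f runs tmp := -8 | acc := 8 | (min((acc * 4), (b * a)) == abs(b)): true | tmp := -6 | res := 0 | iter i=3: | res := 36 | iter i=4: | res := 72 | result 76; g runs tmp := -8 | acc := 8 | (max(b, (-b)) == min((acc * 4), (b * a))): true | tmp := -6 | res := 0 | res := 36 | res := 72 | result 76; both end at 76.
Checked all 45 inputs in the declared domain: the outputs agree on every one.
verdict: equivalent


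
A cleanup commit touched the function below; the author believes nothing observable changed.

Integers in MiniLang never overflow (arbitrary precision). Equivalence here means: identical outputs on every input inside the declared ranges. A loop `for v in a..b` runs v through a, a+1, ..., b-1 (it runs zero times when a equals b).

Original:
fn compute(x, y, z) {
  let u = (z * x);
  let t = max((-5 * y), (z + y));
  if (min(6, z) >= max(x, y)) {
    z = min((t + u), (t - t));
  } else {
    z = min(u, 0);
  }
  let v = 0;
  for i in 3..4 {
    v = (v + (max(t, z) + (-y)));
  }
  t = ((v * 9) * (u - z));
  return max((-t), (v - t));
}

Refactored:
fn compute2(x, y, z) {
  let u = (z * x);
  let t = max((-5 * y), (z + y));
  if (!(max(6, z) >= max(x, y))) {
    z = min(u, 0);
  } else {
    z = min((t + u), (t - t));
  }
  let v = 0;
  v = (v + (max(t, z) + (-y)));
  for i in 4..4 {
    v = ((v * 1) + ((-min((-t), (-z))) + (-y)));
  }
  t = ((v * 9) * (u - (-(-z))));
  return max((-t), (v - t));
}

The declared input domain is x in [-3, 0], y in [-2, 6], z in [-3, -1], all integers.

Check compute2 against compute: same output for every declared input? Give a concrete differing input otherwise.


Try x=0, y=1, z=-3.
compute: u := 0 | t := -2 | (min(6, z) >= max(x, y)): false | z := 0 | v := 0 | iter i=3: | v := -1 | t := 0 | result 0
compute2: u := 0 | t := -2 | (!(max(6, z) >= max(x, y))): false | z := -2 | v := 0 | v := -3 | loop over i: empty range | t := -54 | result 54
0 vs 54 — the two versions disagree here.
verdict: not equivalent; witness: x=0, y=1, z=-3


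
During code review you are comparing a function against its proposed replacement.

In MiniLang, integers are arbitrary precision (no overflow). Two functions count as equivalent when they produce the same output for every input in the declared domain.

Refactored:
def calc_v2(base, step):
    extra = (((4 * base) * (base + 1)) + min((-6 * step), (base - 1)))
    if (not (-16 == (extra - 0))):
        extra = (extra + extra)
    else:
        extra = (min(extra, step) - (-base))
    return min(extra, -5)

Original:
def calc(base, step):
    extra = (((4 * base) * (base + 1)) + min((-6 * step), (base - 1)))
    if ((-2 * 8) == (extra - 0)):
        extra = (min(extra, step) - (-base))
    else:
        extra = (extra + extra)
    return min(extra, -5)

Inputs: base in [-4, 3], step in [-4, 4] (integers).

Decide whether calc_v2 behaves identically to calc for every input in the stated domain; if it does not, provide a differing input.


Equivalent — the differences include arithmetic usage differs, plus constant usage differs, plus boolean connective usage differs, yet no declared input distinguishes the two.
Spot check at base=-1, step=-3 — calc: extra=-2, then ((-2 * 8) == (extra - 0)) is false, then extra=-4, then returns -5. calc_v2: extra=-2, then (not (-16 == (extra - 0))) is true, then extra=-4, then returns -5. Both give -5.
An exhaustive pass over the 72 declared inputs shows identical outputs.
verdict: equivalent


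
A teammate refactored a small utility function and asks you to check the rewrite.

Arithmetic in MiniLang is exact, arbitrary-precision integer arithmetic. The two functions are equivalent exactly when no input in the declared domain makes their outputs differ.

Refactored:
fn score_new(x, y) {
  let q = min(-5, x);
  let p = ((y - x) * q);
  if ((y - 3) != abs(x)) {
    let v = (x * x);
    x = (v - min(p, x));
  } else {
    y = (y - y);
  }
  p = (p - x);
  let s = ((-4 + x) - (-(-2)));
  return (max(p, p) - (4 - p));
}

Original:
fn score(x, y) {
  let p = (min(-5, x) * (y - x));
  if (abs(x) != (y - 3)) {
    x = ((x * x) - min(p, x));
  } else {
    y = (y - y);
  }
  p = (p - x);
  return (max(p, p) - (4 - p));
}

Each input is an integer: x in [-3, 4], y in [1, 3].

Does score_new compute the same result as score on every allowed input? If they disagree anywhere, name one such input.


Behavior is preserved: although local variable names differ; arithmetic usage differs; constant usage differs; statement counts differ, the outputs never diverge.
Spot check at x=0, y=2 — score: p = -10; (abs(x) != (y - 3)) -> true; x = 10; p = -20; return -44. score_new: q = -5; p = -10; ((y - 3) != abs(x)) -> true; v = 0; x = 10; p = -20; s = 4; return -44. Both give -44.
Sweeping the whole domain (24 inputs) finds no disagreement.
verdict: equivalent


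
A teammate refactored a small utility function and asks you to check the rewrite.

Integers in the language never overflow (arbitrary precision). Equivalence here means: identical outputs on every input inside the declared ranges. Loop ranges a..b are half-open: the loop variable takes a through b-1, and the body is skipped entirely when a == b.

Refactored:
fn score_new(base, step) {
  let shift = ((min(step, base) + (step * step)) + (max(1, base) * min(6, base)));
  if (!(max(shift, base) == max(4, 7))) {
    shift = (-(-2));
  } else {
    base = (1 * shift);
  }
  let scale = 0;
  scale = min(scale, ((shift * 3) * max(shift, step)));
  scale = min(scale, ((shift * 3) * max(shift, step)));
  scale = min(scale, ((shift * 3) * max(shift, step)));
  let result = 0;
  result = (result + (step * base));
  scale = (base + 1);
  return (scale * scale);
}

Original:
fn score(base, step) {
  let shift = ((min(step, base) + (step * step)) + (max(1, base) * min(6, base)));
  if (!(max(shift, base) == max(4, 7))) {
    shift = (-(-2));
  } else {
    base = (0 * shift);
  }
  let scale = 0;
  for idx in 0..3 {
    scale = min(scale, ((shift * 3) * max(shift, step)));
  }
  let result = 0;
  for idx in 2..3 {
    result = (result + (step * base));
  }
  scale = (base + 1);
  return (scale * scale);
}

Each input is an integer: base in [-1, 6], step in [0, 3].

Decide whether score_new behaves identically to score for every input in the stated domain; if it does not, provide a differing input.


Try base=-1, step=3.
score: shift := 7 | (!(max(shift, base) == max(4, 7))): false | base := 0 | scale := 0 | iter idx=0: | scale := 0 | iter idx=1: | scale := 0 | iter idx=2: | scale := 0 | result := 0 | iter idx=2: | result := 0 | scale := 1 | result 1
score_new: shift := 7 | (!(max(shift, base) == max(4, 7))): false | base := 7 | scale := 0 | scale := 0 | scale := 0 | scale := 0 | result := 0 | result := 21 | scale := 8 | result 64
1 and 64 differ, so these are not the same function on this domain.
verdict: not equivalent; witness: base=-1, step=3


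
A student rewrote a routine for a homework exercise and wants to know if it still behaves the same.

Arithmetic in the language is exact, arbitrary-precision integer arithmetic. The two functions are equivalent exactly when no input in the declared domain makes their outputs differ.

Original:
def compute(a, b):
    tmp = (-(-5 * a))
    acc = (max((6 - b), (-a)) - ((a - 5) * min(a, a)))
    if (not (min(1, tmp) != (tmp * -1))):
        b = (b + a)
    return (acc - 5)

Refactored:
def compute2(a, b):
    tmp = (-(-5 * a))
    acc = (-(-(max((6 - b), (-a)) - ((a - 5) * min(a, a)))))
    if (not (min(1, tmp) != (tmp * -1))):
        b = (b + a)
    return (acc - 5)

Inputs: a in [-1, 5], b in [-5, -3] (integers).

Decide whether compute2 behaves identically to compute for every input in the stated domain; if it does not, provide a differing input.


Changes here: same computation, different form; the full 21-point sweep finds no disagreement.
verdict: equivalent


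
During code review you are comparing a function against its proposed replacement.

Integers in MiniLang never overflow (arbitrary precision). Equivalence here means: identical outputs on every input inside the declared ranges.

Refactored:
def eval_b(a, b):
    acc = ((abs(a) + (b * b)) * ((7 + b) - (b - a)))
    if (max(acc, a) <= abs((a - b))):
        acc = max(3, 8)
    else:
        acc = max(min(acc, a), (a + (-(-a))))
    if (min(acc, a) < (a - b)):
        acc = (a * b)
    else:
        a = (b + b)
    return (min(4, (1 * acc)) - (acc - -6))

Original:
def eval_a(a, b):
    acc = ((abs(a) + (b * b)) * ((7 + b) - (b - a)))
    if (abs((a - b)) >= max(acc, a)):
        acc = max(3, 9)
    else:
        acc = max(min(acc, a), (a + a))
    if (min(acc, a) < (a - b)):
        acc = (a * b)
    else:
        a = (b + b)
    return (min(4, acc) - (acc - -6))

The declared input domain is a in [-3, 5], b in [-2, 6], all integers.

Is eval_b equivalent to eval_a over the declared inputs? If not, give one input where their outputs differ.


Not equivalent: a=0, b=0 separates them (-11 vs -10).
eval_a: acc := 0 | (abs((a - b)) >= max(acc, a)): true | acc := 9 | (min(acc, a) < (a - b)): false | a := 0 | result -11
eval_b: acc := 0 | (max(acc, a) <= abs((a - b))): true | acc := 8 | (min(acc, a) < (a - b)): false | a := 0 | result -10
verdict: not equivalent; witness: a=0, b=0


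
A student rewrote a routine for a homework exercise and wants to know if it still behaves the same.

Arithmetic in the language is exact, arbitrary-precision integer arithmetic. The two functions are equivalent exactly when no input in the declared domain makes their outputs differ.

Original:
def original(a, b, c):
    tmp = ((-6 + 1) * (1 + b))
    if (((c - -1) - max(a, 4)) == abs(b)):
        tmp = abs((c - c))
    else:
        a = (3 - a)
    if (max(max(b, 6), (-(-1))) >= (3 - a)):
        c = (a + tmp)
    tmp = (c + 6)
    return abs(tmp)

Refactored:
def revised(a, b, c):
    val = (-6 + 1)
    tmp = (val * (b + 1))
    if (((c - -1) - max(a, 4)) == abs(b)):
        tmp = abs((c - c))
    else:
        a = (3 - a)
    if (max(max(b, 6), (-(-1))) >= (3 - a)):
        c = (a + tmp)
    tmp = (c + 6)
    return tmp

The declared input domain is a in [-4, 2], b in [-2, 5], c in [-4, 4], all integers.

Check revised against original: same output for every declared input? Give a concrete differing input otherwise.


The rewrite breaks on a=-4, b=2, c=-4, where the results are 2 and -2.
original: tmp = -15; (((c - -1) - max(a, 4)) == abs(b)) -> false; a = 7; (max(max(b, 6), (-(-1))) >= (3 - a)) -> true; c = -8; tmp = -2; return 2
revised: val = -5; tmp = -15; (((c - -1) - max(a, 4)) == abs(b)) -> false; a = 7; (max(max(b, 6), (-(-1))) >= (3 - a)) -> true; c = -8; tmp = -2; return -2
verdict: not equivalent; witness: a=-4, b=2, c=-4


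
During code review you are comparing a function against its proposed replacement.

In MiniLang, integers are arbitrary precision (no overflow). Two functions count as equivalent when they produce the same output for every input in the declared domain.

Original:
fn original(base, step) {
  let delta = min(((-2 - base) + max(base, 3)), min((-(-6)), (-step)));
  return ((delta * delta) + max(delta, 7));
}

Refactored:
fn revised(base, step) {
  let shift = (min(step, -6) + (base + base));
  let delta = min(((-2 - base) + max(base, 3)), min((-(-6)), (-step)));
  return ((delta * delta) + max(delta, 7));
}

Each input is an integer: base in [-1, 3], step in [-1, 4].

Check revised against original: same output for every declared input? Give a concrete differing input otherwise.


Differences: constant usage differs, and arithmetic usage differs, and statement counts differ, and min/max/abs usage differs, and local variable names differ — yet all 30 inputs agree.
verdict: equivalent


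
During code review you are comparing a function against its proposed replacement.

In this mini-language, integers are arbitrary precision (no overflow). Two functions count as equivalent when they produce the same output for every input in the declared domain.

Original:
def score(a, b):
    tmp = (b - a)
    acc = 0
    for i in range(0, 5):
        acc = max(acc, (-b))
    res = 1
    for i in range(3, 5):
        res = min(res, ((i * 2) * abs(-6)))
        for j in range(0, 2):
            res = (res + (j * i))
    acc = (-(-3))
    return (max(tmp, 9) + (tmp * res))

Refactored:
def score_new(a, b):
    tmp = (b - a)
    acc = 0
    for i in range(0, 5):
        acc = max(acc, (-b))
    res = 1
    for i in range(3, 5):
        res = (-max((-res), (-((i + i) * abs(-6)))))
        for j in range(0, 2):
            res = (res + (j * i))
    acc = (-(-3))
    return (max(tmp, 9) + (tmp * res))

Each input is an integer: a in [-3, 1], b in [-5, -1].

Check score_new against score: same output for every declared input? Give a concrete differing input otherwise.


Reading the diff, among the changes: min/max/abs usage differs, and arithmetic usage differs, and constant usage differs.
As a probe, take a=-1, b=-2: score runs tmp=-1, then acc=0, then (i=0), then acc=2, then (i=1), then acc=2, then (i=2), then acc=2, then (i=3), then acc=2, then (i=4), then acc=2, then res=1, then (i=3), then res=1, then (j=0), then res=1, then (j=1), then res=4, then (i=4), then res=4, then (j=0), then res=4, then (j=1), then res=8, then acc=3, then returns 1; score_new runs tmp=-1, then acc=0, then (i=0), then acc=2, then (i=1), then acc=2, then (i=2), then acc=2, then (i=3), then acc=2, then (i=4), then acc=2, then res=1, then (i=3), then res=1, then (j=0), then res=1, then (j=1), then res=4, then (i=4), then res=4, then (j=0), then res=4, then (j=1), then res=8, then acc=3, then returns 1; both end at 1.
Sweeping the whole domain (25 inputs) finds no disagreement.
verdict: equivalent


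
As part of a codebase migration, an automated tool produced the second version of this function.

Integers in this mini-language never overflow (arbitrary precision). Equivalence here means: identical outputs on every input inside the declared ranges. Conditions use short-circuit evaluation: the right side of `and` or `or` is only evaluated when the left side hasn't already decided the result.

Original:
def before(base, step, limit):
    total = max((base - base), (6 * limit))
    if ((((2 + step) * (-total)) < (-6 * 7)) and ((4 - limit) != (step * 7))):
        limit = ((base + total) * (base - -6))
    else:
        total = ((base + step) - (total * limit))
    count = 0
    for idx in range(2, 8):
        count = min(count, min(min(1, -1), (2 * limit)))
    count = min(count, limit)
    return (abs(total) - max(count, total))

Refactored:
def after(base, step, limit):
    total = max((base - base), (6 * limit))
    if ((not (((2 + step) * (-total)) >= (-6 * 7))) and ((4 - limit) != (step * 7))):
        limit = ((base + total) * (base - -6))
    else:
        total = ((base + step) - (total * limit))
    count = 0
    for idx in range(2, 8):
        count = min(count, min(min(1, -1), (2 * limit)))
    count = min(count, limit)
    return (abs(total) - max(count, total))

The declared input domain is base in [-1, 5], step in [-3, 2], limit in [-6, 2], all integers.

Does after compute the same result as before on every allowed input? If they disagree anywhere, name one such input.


Side by side, the visible changes include: boolean connective usage differs, and comparison usage differs.
One worked example (base=5, step=1, limit=-5) — before: total := 0 | ((((2 + step) * (-total)) < (-6 * 7)) and ((4 - limit) != (step * 7))): false | total := 6 | count := 0 | iter idx=2: | count := -10 | iter idx=3: | count := -10 | iter idx=4: | count := -10 | iter idx=5: | count := -10 | iter idx=6: | count := -10 | iter idx=7: | count := -10 | count := -10 | result 0; after: total := 0 | ((not (((2 + step) * (-total)) >= (-6 * 7))) and ((4 - limit) != (step * 7))): false | total := 6 | count := 0 | iter idx=2: | count := -10 | iter idx=3: | count := -10 | iter idx=4: | count := -10 | iter idx=5: | count := -10 | iter idx=6: | count := -10 | iter idx=7: | count := -10 | count := -10 | result 0; agreement on 0.
Checked all 378 inputs in the declared domain: the outputs agree on every one.
verdict: equivalent


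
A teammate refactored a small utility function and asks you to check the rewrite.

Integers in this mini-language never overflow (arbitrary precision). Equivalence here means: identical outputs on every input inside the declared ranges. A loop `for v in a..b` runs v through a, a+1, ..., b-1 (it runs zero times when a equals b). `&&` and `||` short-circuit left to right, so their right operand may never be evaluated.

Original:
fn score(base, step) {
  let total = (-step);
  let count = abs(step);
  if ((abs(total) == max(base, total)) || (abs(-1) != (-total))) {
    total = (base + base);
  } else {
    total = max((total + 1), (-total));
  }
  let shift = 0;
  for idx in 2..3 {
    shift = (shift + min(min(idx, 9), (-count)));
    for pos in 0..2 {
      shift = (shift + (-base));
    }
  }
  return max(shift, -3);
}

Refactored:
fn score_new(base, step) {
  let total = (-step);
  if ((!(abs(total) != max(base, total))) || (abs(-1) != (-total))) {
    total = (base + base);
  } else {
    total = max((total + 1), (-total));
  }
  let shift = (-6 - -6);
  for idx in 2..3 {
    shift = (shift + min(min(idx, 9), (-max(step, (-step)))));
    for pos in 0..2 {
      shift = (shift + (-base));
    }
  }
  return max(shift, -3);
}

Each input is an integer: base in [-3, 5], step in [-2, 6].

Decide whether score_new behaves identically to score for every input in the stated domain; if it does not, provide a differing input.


Behavior is preserved: although comparison usage differs; constant usage differs; local variable names differ; min/max/abs usage differs; statement counts differ; arithmetic usage differs; boolean connective usage differs, the outputs never diverge.
Spot check at base=4, step=4 — score: total := -4 | count := 4 | ((abs(total) == max(base, total)) || (abs(-1) != (-total))): true | total := 8 | shift := 0 | iter idx=2: | shift := -4 | iter pos=0: | shift := -8 | iter pos=1: | shift := -12 | result -3. score_new: total := -4 | ((!(abs(total) != max(base, total))) || (abs(-1) != (-total))): true | total := 8 | shift := 0 | iter idx=2: | shift := -4 | iter pos=0: | shift := -8 | iter pos=1: | shift := -12 | result -3. Both give -3.
Sweeping the whole domain (81 inputs) finds no disagreement.
verdict: equivalent


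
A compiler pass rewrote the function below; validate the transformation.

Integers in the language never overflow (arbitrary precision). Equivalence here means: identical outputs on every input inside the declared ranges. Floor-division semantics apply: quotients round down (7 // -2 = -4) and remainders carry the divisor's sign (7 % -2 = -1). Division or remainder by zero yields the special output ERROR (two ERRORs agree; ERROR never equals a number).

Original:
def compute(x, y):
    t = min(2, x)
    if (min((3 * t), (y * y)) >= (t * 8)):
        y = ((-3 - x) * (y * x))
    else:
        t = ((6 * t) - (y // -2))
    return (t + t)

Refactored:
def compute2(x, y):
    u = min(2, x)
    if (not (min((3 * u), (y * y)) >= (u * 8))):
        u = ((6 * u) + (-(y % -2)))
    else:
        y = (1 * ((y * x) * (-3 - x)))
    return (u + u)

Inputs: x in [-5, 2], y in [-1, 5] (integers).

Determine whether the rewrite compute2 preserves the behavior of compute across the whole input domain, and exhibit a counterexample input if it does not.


Input x=1, y=-1: 12 from compute versus 14 from compute2.
verdict: not equivalent; witness: x=1, y=-1


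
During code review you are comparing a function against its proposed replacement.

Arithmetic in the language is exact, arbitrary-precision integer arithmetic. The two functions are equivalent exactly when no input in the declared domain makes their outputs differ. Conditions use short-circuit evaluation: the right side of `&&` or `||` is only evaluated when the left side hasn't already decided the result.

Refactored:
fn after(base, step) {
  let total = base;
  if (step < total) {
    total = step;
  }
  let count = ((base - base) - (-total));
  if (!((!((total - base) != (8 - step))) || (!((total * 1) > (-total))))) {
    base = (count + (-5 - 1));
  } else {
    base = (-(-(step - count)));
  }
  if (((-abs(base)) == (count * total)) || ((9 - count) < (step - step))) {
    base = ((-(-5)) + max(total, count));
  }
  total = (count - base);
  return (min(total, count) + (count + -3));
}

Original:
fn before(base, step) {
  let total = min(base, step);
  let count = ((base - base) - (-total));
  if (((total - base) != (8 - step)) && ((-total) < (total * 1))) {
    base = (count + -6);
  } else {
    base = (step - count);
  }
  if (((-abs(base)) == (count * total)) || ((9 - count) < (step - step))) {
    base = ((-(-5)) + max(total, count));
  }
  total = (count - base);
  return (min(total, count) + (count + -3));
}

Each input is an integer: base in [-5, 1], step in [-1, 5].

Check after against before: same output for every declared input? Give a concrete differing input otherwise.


The two are interchangeable: arithmetic usage differs; boolean connective usage differs; comparison usage differs; statement counts differ; constant usage differs; min/max/abs usage differs; branching structure differs, and every declared input agrees.
Spot check at base=-1, step=4 — before: total = -1; count = -1; (((total - base) != (8 - step)) && ((-total) < (total * 1))) -> false; base = 5; (((-abs(base)) == (count * total)) || ((9 - count) < (step - step))) -> false; total = -6; return -10. after: total = -1; (step < total) -> false; count = -1; (!((!((total - base) != (8 - step))) || (!((total * 1) > (-total))))) -> false; base = 5; (((-abs(base)) == (count * total)) || ((9 - count) < (step - step))) -> false; total = -6; return -10. Both give -10.
Across all 49 domain points the two functions coincide.
verdict: equivalent


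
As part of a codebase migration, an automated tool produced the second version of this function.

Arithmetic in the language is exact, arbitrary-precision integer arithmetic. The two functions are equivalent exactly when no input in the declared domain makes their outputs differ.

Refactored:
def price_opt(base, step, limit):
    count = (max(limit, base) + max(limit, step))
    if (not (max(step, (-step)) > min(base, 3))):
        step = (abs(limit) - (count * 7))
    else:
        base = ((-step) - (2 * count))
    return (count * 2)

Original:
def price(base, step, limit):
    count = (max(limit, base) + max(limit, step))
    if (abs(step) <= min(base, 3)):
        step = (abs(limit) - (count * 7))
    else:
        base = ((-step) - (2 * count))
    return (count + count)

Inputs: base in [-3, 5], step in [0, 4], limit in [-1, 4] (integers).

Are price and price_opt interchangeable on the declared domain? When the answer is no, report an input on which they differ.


Behavior is preserved: although constant usage differs; and min/max/abs usage differs; and arithmetic usage differs; and comparison usage differs; and boolean connective usage differs, the outputs never diverge.
One worked example (base=3, step=4, limit=-1) — price: count=7, then (abs(step) <= min(base, 3)) is false, then base=-18, then returns 14; price_opt: count=7, then (not (max(step, (-step)) > min(base, 3))) is false, then base=-18, then returns 14; agreement on 14.
Sweeping the whole domain (270 inputs) finds no disagreement.
verdict: equivalent


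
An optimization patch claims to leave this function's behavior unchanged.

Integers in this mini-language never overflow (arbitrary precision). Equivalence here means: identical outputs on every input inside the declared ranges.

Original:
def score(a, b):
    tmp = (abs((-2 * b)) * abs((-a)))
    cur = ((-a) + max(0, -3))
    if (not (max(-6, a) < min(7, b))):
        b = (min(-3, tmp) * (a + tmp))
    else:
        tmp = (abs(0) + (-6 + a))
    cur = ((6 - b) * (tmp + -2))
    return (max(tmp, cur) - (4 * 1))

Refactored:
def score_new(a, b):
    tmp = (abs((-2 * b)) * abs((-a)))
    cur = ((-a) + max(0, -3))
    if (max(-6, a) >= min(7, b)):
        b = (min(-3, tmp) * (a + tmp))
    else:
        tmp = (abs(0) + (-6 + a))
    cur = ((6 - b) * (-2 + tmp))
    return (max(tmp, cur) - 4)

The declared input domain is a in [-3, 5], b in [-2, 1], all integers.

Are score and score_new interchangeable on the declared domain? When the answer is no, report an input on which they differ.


Reading the diff, among the changes: arithmetic usage differs, constant usage differs, boolean connective usage differs, comparison usage differs.
As a probe, take a=-2, b=-2: score runs tmp becomes 8; next cur becomes 2; next (not (max(-6, a) < min(7, b))) evaluates to true; next b becomes -18; next cur becomes 144; next final value 140; score_new runs tmp becomes 8; next cur becomes 2; next (max(-6, a) >= min(7, b)) evaluates to true; next b becomes -18; next cur becomes 144; next final value 140; both end at 140.
Every one of the 36 inputs gives matching results.
verdict: equivalent


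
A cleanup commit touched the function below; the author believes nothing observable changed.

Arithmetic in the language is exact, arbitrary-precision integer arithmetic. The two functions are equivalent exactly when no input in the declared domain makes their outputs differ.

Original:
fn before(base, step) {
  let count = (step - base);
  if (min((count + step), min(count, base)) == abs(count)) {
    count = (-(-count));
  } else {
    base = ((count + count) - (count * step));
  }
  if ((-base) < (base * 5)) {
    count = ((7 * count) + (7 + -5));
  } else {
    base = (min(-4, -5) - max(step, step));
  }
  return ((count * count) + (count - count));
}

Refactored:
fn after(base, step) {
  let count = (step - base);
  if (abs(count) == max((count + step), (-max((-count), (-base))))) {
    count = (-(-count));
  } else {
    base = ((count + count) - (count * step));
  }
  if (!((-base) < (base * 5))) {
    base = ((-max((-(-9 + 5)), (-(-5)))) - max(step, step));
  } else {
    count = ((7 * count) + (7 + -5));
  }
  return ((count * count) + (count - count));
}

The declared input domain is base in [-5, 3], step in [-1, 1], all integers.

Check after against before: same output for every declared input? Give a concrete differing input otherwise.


Not equivalent: base=-5, step=0 separates them (1369 vs 25).
before: count becomes 5; next (min((count + step), min(count, base)) == abs(count)) evaluates to false; next base becomes 10; next ((-base) < (base * 5)) evaluates to true; next count becomes 37; next final value 1369
after: count becomes 5; next (abs(count) == max((count + step), (-max((-count), (-base))))) evaluates to true; next count becomes 5; next (!((-base) < (base * 5))) evaluates to true; next base becomes -5; next final value 25
verdict: not equivalent; witness: base=-5, step=0


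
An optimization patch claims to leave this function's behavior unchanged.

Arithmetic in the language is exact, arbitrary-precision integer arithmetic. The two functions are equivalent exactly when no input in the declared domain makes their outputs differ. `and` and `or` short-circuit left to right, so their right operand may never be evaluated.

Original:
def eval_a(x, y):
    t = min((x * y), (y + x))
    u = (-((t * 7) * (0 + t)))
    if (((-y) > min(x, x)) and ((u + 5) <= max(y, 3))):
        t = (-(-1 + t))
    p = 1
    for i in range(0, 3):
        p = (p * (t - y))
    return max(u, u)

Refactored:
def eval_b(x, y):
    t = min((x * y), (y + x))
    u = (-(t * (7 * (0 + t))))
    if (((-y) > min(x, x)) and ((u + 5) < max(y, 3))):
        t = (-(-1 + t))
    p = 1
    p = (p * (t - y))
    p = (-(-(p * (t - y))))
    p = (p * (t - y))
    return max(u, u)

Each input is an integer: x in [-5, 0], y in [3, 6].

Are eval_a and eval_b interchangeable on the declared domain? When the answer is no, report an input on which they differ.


The suspicious edit (`((u + 5) <= max(y, 3))` became `((u + 5) < max(y, 3))`) never changes the result for any input inside the declared domain.
Spot check at x=-4, y=5 — eval_a: t becomes -20; next u becomes -2800; next (((-y) > min(x, x)) and ((u + 5) <= max(y, 3))) evaluates to false; next p becomes 1; next at i=0:; next p becomes -25; next at i=1:; next p becomes 625; next at i=2:; next p becomes -15625; next final value -2800. eval_b: t becomes -20; next u becomes -2800; next (((-y) > min(x, x)) and ((u + 5) < max(y, 3))) evaluates to false; next p becomes 1; next p becomes -25; next p becomes 625; next p becomes -15625; next final value -2800. Both give -2800.
Across all 24 domain points the two functions coincide.
verdict: equivalent


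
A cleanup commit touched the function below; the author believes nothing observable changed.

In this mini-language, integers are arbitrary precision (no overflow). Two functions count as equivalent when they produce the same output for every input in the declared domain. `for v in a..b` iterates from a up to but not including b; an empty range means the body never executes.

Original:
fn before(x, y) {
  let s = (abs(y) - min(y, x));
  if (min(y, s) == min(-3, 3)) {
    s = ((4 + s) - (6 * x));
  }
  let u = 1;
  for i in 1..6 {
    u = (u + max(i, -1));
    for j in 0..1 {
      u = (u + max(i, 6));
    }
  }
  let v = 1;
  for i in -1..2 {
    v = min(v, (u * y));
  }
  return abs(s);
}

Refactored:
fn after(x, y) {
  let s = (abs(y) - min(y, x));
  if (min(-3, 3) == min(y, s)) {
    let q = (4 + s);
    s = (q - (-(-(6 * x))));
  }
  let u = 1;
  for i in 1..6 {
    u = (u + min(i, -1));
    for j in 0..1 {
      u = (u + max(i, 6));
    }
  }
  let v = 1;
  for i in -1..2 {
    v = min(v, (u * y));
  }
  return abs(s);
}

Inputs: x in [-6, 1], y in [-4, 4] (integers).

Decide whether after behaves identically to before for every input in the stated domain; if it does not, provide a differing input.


Equivalent. Although `max(i, -1)` became `min(i, -1)`, no input in the stated domain can expose it.
An exhaustive pass over the 72 declared inputs shows identical outputs.
One worked example (x=-3, y=-1) — before: s=4, then (min(y, s) == min(-3, 3)) is false, then u=1, then (i=1), then u=2, then (j=0), then u=8, then (i=2), then u=10, then (j=0), then u=16, then (i=3), then u=19, then (j=0), then u=25, then (i=4), then u=29, then (j=0), then u=35, then (i=5), then u=40, then (j=0), then u=46, then v=1, then (i=-1), then v=-46, then (i=0), then v=-46, then (i=1), then v=-46, then returns 4; after: s=4, then (min(-3, 3) == min(y, s)) is false, then u=1, then (i=1), then u=0, then (j=0), then u=6, then (i=2), then u=5, then (j=0), then u=11, then (i=3), then u=10, then (j=0), then u=16, then (i=4), then u=15, then (j=0), then u=21, then (i=5), then u=20, then (j=0), then u=26, then v=1, then (i=-1), then v=-26, then (i=0), then v=-26, then (i=1), then v=-26, then returns 4; agreement on 4.
verdict: equivalent
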